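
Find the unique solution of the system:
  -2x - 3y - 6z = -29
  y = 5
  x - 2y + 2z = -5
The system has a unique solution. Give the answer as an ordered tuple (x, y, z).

(1, 5, 2)

Form the augmented matrix and row-reduce:
  [ -2  -3  -6  |  -29 ]
  [  0   1   0  |    5 ]
  [  1  -2   2  |   -5 ]
R1 ← -1/2·R1
  [ 1  3/2  3  |  29/2 ]
  [ 0    1  0  |     5 ]
  [ 1   -2  2  |    -5 ]
R3 ← R3 − R1
  [ 1   3/2   3  |   29/2 ]
  [ 0     1   0  |      5 ]
  [ 0  -7/2  -1  |  -39/2 ]
R3 ← R3 + 7/2·R2
  [ 1  3/2   3  |  29/2 ]
  [ 0    1   0  |     5 ]
  [ 0    0  -1  |    -2 ]
R3 ← -1·R3
  [ 1  3/2  3  |  29/2 ]
  [ 0    1  0  |     5 ]
  [ 0    0  1  |     2 ]
R1 ← R1 − 3·R3
  [ 1  3/2  0  |  17/2 ]
  [ 0    1  0  |     5 ]
  [ 0    0  1  |     2 ]
R1 ← R1 − 3/2·R2
  [ 1  0  0  |  1 ]
  [ 0  1  0  |  5 ]
  [ 0  0  1  |  2 ]
Reading off the last column: x = 1, y = 5, z = 2.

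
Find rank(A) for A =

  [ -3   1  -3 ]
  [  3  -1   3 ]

rank = 1

Multiply r1 by -1/3.
  [ 1  -1/3  1 ]
  [ 3    -1  3 ]
Subtract 3 times r1 from r2.
  [ 1  -1/3  1 ]
  [ 0     0  0 ]
The reduced form has 1 nonzero row.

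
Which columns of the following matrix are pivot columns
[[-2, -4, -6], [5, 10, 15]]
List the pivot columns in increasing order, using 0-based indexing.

0

r1 → -1/2·r1
  [ 1   2   3 ]
  [ 5  10  15 ]
r2 → r2 − 5·r1
  [ 1  2  3 ]
  [ 0  0  0 ]
Pivot columns are the columns containing a leading 1.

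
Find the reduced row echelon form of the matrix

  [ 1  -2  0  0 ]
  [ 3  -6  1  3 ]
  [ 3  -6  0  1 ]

R2 := R2 − 3·R1
  [ 1  -2  0  0 ]
  [ 0   0  1  3 ]
  [ 3  -6  0  1 ]
R3 := R3 − 3·R1
  [ 1  -2  0  0 ]
  [ 0   0  1  3 ]
  [ 0   0  0  1 ]
R2 := R2 − 3·R3
  [ 1  -2  0  0 ]
  [ 0   0  1  0 ]
  [ 0   0  0  1 ]

[[1, -2, 0, 0], [0, 0, 1, 0], [0, 0, 0, 1]]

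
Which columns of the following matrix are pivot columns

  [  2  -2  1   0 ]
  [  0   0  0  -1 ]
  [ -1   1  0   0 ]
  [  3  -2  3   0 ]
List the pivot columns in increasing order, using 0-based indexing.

Multiply R1 by 1/2.
Add R1 to R3.
Subtract 3 times R1 from R4.
Swap R2 and R4.
Multiply R3 by 2.
Multiply R4 by -1.
Subtract 3/2 times R3 from R2.
Subtract 1/2 times R3 from R1.
Add R2 to R1.
Pivot columns are the columns containing a leading 1.

0, 1, 2, 3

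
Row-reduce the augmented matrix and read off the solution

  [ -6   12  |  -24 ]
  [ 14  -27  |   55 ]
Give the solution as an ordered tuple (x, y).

(2, -1)

ρ1 -> -1/6·ρ1
  [  1   -2  |   4 ]
  [ 14  -27  |  55 ]
ρ2 -> ρ2 − 14·ρ1
  [ 1  -2  |   4 ]
  [ 0   1  |  -1 ]
ρ1 -> ρ1 + 2·ρ2
  [ 1  0  |   2 ]
  [ 0  1  |  -1 ]
Reading off the last column: x = 2, y = -1.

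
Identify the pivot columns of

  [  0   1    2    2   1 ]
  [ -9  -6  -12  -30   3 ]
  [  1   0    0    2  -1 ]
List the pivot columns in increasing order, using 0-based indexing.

0, 1

r1 <-> r2
  [ -9  -6  -12  -30   3 ]
  [  0   1    2    2   1 ]
  [  1   0    0    2  -1 ]
r1 → -1/9·r1
  [ 1  2/3  4/3  10/3  -1/3 ]
  [ 0    1    2     2     1 ]
  [ 1    0    0     2    -1 ]
r3 → r3 − r1
  [ 1   2/3   4/3  10/3  -1/3 ]
  [ 0     1     2     2     1 ]
  [ 0  -2/3  -4/3  -4/3  -2/3 ]
r3 → r3 + 2/3·r2
  [ 1  2/3  4/3  10/3  -1/3 ]
  [ 0    1    2     2     1 ]
  [ 0    0    0     0     0 ]
r1 → r1 − 2/3·r2
  [ 1  0  0  2  -1 ]
  [ 0  1  2  2   1 ]
  [ 0  0  0  0   0 ]
Pivot columns are the columns containing a leading 1.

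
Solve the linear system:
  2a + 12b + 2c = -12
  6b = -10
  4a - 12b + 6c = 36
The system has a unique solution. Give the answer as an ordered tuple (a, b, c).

Form the augmented matrix and row-reduce:
  [ 2   12  2  |  -12 ]
  [ 0    6  0  |  -10 ]
  [ 4  -12  6  |   36 ]
r1 ← 1/2·r1
r3 ← r3 − 4·r1
r2 ← 1/6·r2
r3 ← r3 + 36·r2
r3 ← 1/2·r3
r1 ← r1 − r3
r1 ← r1 − 6·r2
Reading off the last column: a = 4, b = -5/3, c = 0.

(4, -5/3, 0)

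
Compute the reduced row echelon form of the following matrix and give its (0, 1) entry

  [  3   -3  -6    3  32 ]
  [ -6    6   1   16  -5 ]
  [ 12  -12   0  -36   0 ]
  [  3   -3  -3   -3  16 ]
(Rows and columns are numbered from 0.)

Multiply ρ1 by 1/3.
Add 6 times ρ1 to ρ2.
Subtract 12 times ρ1 from ρ3.
Subtract 3 times ρ1 from ρ4.
Multiply ρ2 by -1/11.
Subtract 24 times ρ2 from ρ3.
Subtract 3 times ρ2 from ρ4.
Multiply ρ3 by 11/8.
Subtract 1/11 times ρ3 from ρ4.
Add 59/11 times ρ3 to ρ2.
Subtract 32/3 times ρ3 from ρ1.
Add 2 times ρ2 to ρ1.

-1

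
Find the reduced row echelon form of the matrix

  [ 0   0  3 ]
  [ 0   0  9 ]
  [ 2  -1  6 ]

[[1, -1/2, 0], [0, 0, 1], [0, 0, 0]]

Swap R1 and R3.
  [ 2  -1  6 ]
  [ 0   0  9 ]
  [ 0   0  3 ]
Multiply R1 by 1/2.
  [ 1  -1/2  3 ]
  [ 0     0  9 ]
  [ 0     0  3 ]
Multiply R2 by 1/9.
  [ 1  -1/2  3 ]
  [ 0     0  1 ]
  [ 0     0  3 ]
Subtract 3 times R2 from R3.
  [ 1  -1/2  3 ]
  [ 0     0  1 ]
  [ 0     0  0 ]
Subtract 3 times R2 from R1.
  [ 1  -1/2  0 ]
  [ 0     0  1 ]
  [ 0     0  0 ]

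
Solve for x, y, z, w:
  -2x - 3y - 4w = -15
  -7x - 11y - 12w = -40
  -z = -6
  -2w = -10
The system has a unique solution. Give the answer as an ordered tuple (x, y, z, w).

(5, -5, 6, 5)

Form the augmented matrix and row-reduce:
  [ -2   -3   0   -4  |  -15 ]
  [ -7  -11   0  -12  |  -40 ]
  [  0    0  -1    0  |   -6 ]
  [  0    0   0   -2  |  -10 ]
R1 → -1/2·R1
  [  1  3/2   0    2  |  15/2 ]
  [ -7  -11   0  -12  |   -40 ]
  [  0    0  -1    0  |    -6 ]
  [  0    0   0   -2  |   -10 ]
R2 → R2 + 7·R1
  [ 1   3/2   0   2  |  15/2 ]
  [ 0  -1/2   0   2  |  25/2 ]
  [ 0     0  -1   0  |    -6 ]
  [ 0     0   0  -2  |   -10 ]
R2 → -2·R2
  [ 1  3/2   0   2  |  15/2 ]
  [ 0    1   0  -4  |   -25 ]
  [ 0    0  -1   0  |    -6 ]
  [ 0    0   0  -2  |   -10 ]
R3 → -1·R3
  [ 1  3/2  0   2  |  15/2 ]
  [ 0    1  0  -4  |   -25 ]
  [ 0    0  1   0  |     6 ]
  [ 0    0  0  -2  |   -10 ]
R4 → -1/2·R4
  [ 1  3/2  0   2  |  15/2 ]
  [ 0    1  0  -4  |   -25 ]
  [ 0    0  1   0  |     6 ]
  [ 0    0  0   1  |     5 ]
R2 → R2 + 4·R4
  [ 1  3/2  0  2  |  15/2 ]
  [ 0    1  0  0  |    -5 ]
  [ 0    0  1  0  |     6 ]
  [ 0    0  0  1  |     5 ]
R1 → R1 − 2·R4
  [ 1  3/2  0  0  |  -5/2 ]
  [ 0    1  0  0  |    -5 ]
  [ 0    0  1  0  |     6 ]
  [ 0    0  0  1  |     5 ]
R1 → R1 − 3/2·R2
  [ 1  0  0  0  |   5 ]
  [ 0  1  0  0  |  -5 ]
  [ 0  0  1  0  |   6 ]
  [ 0  0  0  1  |   5 ]
Reading off the last column: x = 5, y = -5, z = 6, w = 5.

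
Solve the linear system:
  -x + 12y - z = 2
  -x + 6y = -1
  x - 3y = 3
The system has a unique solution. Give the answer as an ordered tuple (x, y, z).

Form the augmented matrix and row-reduce:
  [ -1  12  -1  |   2 ]
  [ -1   6   0  |  -1 ]
  [  1  -3   0  |   3 ]
R1 → -1·R1
  [  1  -12  1  |  -2 ]
  [ -1    6  0  |  -1 ]
  [  1   -3  0  |   3 ]
R2 → R2 + R1
  [ 1  -12  1  |  -2 ]
  [ 0   -6  1  |  -3 ]
  [ 1   -3  0  |   3 ]
R3 → R3 − R1
  [ 1  -12   1  |  -2 ]
  [ 0   -6   1  |  -3 ]
  [ 0    9  -1  |   5 ]
R2 → -1/6·R2
  [ 1  -12     1  |   -2 ]
  [ 0    1  -1/6  |  1/2 ]
  [ 0    9    -1  |    5 ]
R3 → R3 − 9·R2
  [ 1  -12     1  |   -2 ]
  [ 0    1  -1/6  |  1/2 ]
  [ 0    0   1/2  |  1/2 ]
R3 → 2·R3
  [ 1  -12     1  |   -2 ]
  [ 0    1  -1/6  |  1/2 ]
  [ 0    0     1  |    1 ]
R2 → R2 + 1/6·R3
  [ 1  -12  1  |   -2 ]
  [ 0    1  0  |  2/3 ]
  [ 0    0  1  |    1 ]
R1 → R1 − R3
  [ 1  -12  0  |   -3 ]
  [ 0    1  0  |  2/3 ]
  [ 0    0  1  |    1 ]
R1 → R1 + 12·R2
  [ 1  0  0  |    5 ]
  [ 0  1  0  |  2/3 ]
  [ 0  0  1  |    1 ]
Reading off the last column: x = 5, y = 2/3, z = 1.

(5, 2/3, 1)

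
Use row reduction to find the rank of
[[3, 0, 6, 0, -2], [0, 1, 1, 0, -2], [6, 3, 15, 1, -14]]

ρ1 -> 1/3·ρ1
  [ 1  0   2  0  -2/3 ]
  [ 0  1   1  0    -2 ]
  [ 6  3  15  1   -14 ]
ρ3 -> ρ3 − 6·ρ1
  [ 1  0  2  0  -2/3 ]
  [ 0  1  1  0    -2 ]
  [ 0  3  3  1   -10 ]
ρ3 -> ρ3 − 3·ρ2
  [ 1  0  2  0  -2/3 ]
  [ 0  1  1  0    -2 ]
  [ 0  0  0  1    -4 ]
The reduced form has 3 nonzero rows.

rank = 3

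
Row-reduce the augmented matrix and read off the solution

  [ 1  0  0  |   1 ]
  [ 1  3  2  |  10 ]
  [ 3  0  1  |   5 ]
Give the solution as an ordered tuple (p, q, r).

R2 ← R2 − R1
  [ 1  0  0  |  1 ]
  [ 0  3  2  |  9 ]
  [ 3  0  1  |  5 ]
R3 ← R3 − 3·R1
  [ 1  0  0  |  1 ]
  [ 0  3  2  |  9 ]
  [ 0  0  1  |  2 ]
R2 ← 1/3·R2
  [ 1  0    0  |  1 ]
  [ 0  1  2/3  |  3 ]
  [ 0  0    1  |  2 ]
R2 ← R2 − 2/3·R3
  [ 1  0  0  |    1 ]
  [ 0  1  0  |  5/3 ]
  [ 0  0  1  |    2 ]
Reading off the last column: p = 1, q = 5/3, r = 2.

(1, 5/3, 2)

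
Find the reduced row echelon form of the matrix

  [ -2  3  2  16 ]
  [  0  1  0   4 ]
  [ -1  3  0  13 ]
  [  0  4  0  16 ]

[[1, 0, 0, -1], [0, 1, 0, 4], [0, 0, 1, 1], [0, 0, 0, 0]]

R1 -> -1/2·R1
  [  1  -3/2  -1  -8 ]
  [  0     1   0   4 ]
  [ -1     3   0  13 ]
  [  0     4   0  16 ]
R3 -> R3 + R1
  [ 1  -3/2  -1  -8 ]
  [ 0     1   0   4 ]
  [ 0   3/2  -1   5 ]
  [ 0     4   0  16 ]
R3 -> R3 − 3/2·R2
  [ 1  -3/2  -1  -8 ]
  [ 0     1   0   4 ]
  [ 0     0  -1  -1 ]
  [ 0     4   0  16 ]
R4 -> R4 − 4·R2
  [ 1  -3/2  -1  -8 ]
  [ 0     1   0   4 ]
  [ 0     0  -1  -1 ]
  [ 0     0   0   0 ]
R3 -> -1·R3
  [ 1  -3/2  -1  -8 ]
  [ 0     1   0   4 ]
  [ 0     0   1   1 ]
  [ 0     0   0   0 ]
R1 -> R1 + R3
  [ 1  -3/2  0  -7 ]
  [ 0     1  0   4 ]
  [ 0     0  1   1 ]
  [ 0     0  0   0 ]
R1 -> R1 + 3/2·R2
  [ 1  0  0  -1 ]
  [ 0  1  0   4 ]
  [ 0  0  1   1 ]
  [ 0  0  0   0 ]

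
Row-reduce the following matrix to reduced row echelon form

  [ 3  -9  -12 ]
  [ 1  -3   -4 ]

R1 := 1/3·R1
  [ 1  -3  -4 ]
  [ 1  -3  -4 ]
R2 := R2 − R1
  [ 1  -3  -4 ]
  [ 0   0   0 ]

[[1, -3, -4], [0, 0, 0]]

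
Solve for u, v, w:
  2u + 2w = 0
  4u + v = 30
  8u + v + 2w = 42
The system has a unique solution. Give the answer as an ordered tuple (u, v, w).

Form the augmented matrix and row-reduce:
  [ 2  0  2  |   0 ]
  [ 4  1  0  |  30 ]
  [ 8  1  2  |  42 ]
r1 := 1/2·r1
  [ 1  0  1  |   0 ]
  [ 4  1  0  |  30 ]
  [ 8  1  2  |  42 ]
r2 := r2 − 4·r1
  [ 1  0   1  |   0 ]
  [ 0  1  -4  |  30 ]
  [ 8  1   2  |  42 ]
r3 := r3 − 8·r1
  [ 1  0   1  |   0 ]
  [ 0  1  -4  |  30 ]
  [ 0  1  -6  |  42 ]
r3 := r3 − r2
  [ 1  0   1  |   0 ]
  [ 0  1  -4  |  30 ]
  [ 0  0  -2  |  12 ]
r3 := -1/2·r3
  [ 1  0   1  |   0 ]
  [ 0  1  -4  |  30 ]
  [ 0  0   1  |  -6 ]
r2 := r2 + 4·r3
  [ 1  0  1  |   0 ]
  [ 0  1  0  |   6 ]
  [ 0  0  1  |  -6 ]
r1 := r1 − r3
  [ 1  0  0  |   6 ]
  [ 0  1  0  |   6 ]
  [ 0  0  1  |  -6 ]
Reading off the last column: u = 6, v = 6, w = -6.

(6, 6, -6)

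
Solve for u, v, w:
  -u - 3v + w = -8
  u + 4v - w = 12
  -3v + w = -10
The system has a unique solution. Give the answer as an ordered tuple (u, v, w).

Form the augmented matrix and row-reduce:
  [ -1  -3   1  |   -8 ]
  [  1   4  -1  |   12 ]
  [  0  -3   1  |  -10 ]
ρ1 := -1·ρ1
  [ 1   3  -1  |    8 ]
  [ 1   4  -1  |   12 ]
  [ 0  -3   1  |  -10 ]
ρ2 := ρ2 − ρ1
  [ 1   3  -1  |    8 ]
  [ 0   1   0  |    4 ]
  [ 0  -3   1  |  -10 ]
ρ3 := ρ3 + 3·ρ2
  [ 1  3  -1  |  8 ]
  [ 0  1   0  |  4 ]
  [ 0  0   1  |  2 ]
ρ1 := ρ1 + ρ3
  [ 1  3  0  |  10 ]
  [ 0  1  0  |   4 ]
  [ 0  0  1  |   2 ]
ρ1 := ρ1 − 3·ρ2
  [ 1  0  0  |  -2 ]
  [ 0  1  0  |   4 ]
  [ 0  0  1  |   2 ]
Reading off the last column: u = -2, v = 4, w = 2.

(-2, 4, 2)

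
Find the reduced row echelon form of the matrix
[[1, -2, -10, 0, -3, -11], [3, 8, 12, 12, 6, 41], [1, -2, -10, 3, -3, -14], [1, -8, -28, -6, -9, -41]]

R2 := R2 − 3·R1
R3 := R3 − R1
R4 := R4 − R1
R2 := 1/14·R2
R4 := R4 + 6·R2
R3 := 1/3·R3
R4 := R4 + 6/7·R3
R4 := 7/3·R4
R2 := R2 − 15/14·R4
R1 := R1 + 3·R4
R2 := R2 − 6/7·R3
R1 := R1 + 2·R2

[[1, 0, -4, 0, 0, 3], [0, 1, 3, 0, 0, 4], [0, 0, 0, 1, 0, -1], [0, 0, 0, 0, 1, 2]]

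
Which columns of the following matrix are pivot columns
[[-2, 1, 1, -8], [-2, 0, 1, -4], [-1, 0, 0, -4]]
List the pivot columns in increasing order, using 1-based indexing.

ρ1 := -1/2·ρ1
  [  1  -1/2  -1/2   4 ]
  [ -2     0     1  -4 ]
  [ -1     0     0  -4 ]
ρ2 := ρ2 + 2·ρ1
  [  1  -1/2  -1/2   4 ]
  [  0    -1     0   4 ]
  [ -1     0     0  -4 ]
ρ3 := ρ3 + ρ1
  [ 1  -1/2  -1/2  4 ]
  [ 0    -1     0  4 ]
  [ 0  -1/2  -1/2  0 ]
ρ2 := -1·ρ2
  [ 1  -1/2  -1/2   4 ]
  [ 0     1     0  -4 ]
  [ 0  -1/2  -1/2   0 ]
ρ3 := ρ3 + 1/2·ρ2
  [ 1  -1/2  -1/2   4 ]
  [ 0     1     0  -4 ]
  [ 0     0  -1/2  -2 ]
ρ3 := -2·ρ3
  [ 1  -1/2  -1/2   4 ]
  [ 0     1     0  -4 ]
  [ 0     0     1   4 ]
ρ1 := ρ1 + 1/2·ρ3
  [ 1  -1/2  0   6 ]
  [ 0     1  0  -4 ]
  [ 0     0  1   4 ]
ρ1 := ρ1 + 1/2·ρ2
  [ 1  0  0   4 ]
  [ 0  1  0  -4 ]
  [ 0  0  1   4 ]
Pivot columns are the columns containing a leading 1.

1, 2, 3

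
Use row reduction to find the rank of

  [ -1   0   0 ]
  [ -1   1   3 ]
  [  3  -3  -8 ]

ρ1 := -1·ρ1
ρ2 := ρ2 + ρ1
ρ3 := ρ3 − 3·ρ1
ρ3 := ρ3 + 3·ρ2
ρ2 := ρ2 − 3·ρ3
The reduced form has 3 nonzero rows.

rank = 3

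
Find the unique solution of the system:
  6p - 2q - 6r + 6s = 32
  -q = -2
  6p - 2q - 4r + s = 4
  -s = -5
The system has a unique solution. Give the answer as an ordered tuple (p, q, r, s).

(-1/2, 2, -3/2, 5)

Form the augmented matrix and row-reduce:
  [ 6  -2  -6   6  |  32 ]
  [ 0  -1   0   0  |  -2 ]
  [ 6  -2  -4   1  |   4 ]
  [ 0   0   0  -1  |  -5 ]
R1 → 1/6·R1
  [ 1  -1/3  -1   1  |  16/3 ]
  [ 0    -1   0   0  |    -2 ]
  [ 6    -2  -4   1  |     4 ]
  [ 0     0   0  -1  |    -5 ]
R3 → R3 − 6·R1
  [ 1  -1/3  -1   1  |  16/3 ]
  [ 0    -1   0   0  |    -2 ]
  [ 0     0   2  -5  |   -28 ]
  [ 0     0   0  -1  |    -5 ]
R2 → -1·R2
  [ 1  -1/3  -1   1  |  16/3 ]
  [ 0     1   0   0  |     2 ]
  [ 0     0   2  -5  |   -28 ]
  [ 0     0   0  -1  |    -5 ]
R3 → 1/2·R3
  [ 1  -1/3  -1     1  |  16/3 ]
  [ 0     1   0     0  |     2 ]
  [ 0     0   1  -5/2  |   -14 ]
  [ 0     0   0    -1  |    -5 ]
R4 → -1·R4
  [ 1  -1/3  -1     1  |  16/3 ]
  [ 0     1   0     0  |     2 ]
  [ 0     0   1  -5/2  |   -14 ]
  [ 0     0   0     1  |     5 ]
R3 → R3 + 5/2·R4
  [ 1  -1/3  -1  1  |  16/3 ]
  [ 0     1   0  0  |     2 ]
  [ 0     0   1  0  |  -3/2 ]
  [ 0     0   0  1  |     5 ]
R1 → R1 − R4
  [ 1  -1/3  -1  0  |   1/3 ]
  [ 0     1   0  0  |     2 ]
  [ 0     0   1  0  |  -3/2 ]
  [ 0     0   0  1  |     5 ]
R1 → R1 + R3
  [ 1  -1/3  0  0  |  -7/6 ]
  [ 0     1  0  0  |     2 ]
  [ 0     0  1  0  |  -3/2 ]
  [ 0     0  0  1  |     5 ]
R1 → R1 + 1/3·R2
  [ 1  0  0  0  |  -1/2 ]
  [ 0  1  0  0  |     2 ]
  [ 0  0  1  0  |  -3/2 ]
  [ 0  0  0  1  |     5 ]
Reading off the last column: p = -1/2, q = 2, r = -3/2, s = 5.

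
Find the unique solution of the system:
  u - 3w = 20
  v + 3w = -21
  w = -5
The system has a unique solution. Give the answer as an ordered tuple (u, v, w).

(5, -6, -5)

Form the augmented matrix and row-reduce:
  [ 1  0  -3  |   20 ]
  [ 0  1   3  |  -21 ]
  [ 0  0   1  |   -5 ]
r2 -> r2 − 3·r3
  [ 1  0  -3  |  20 ]
  [ 0  1   0  |  -6 ]
  [ 0  0   1  |  -5 ]
r1 -> r1 + 3·r3
  [ 1  0  0  |   5 ]
  [ 0  1  0  |  -6 ]
  [ 0  0  1  |  -5 ]
Reading off the last column: u = 5, v = -6, w = -5.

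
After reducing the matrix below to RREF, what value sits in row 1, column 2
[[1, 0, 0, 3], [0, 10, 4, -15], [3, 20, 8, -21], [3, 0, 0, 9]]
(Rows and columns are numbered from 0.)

2/5

R3 → R3 − 3·R1
  [ 1   0  0    3 ]
  [ 0  10  4  -15 ]
  [ 0  20  8  -30 ]
  [ 3   0  0    9 ]
R4 → R4 − 3·R1
  [ 1   0  0    3 ]
  [ 0  10  4  -15 ]
  [ 0  20  8  -30 ]
  [ 0   0  0    0 ]
R2 → 1/10·R2
  [ 1   0    0     3 ]
  [ 0   1  2/5  -3/2 ]
  [ 0  20    8   -30 ]
  [ 0   0    0     0 ]
R3 → R3 − 20·R2
  [ 1  0    0     3 ]
  [ 0  1  2/5  -3/2 ]
  [ 0  0    0     0 ]
  [ 0  0    0     0 ]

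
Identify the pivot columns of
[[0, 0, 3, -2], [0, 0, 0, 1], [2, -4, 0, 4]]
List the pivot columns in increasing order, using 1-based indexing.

1, 3, 4

Swap R1 and R3.
  [ 2  -4  0   4 ]
  [ 0   0  0   1 ]
  [ 0   0  3  -2 ]
Multiply R1 by 1/2.
  [ 1  -2  0   2 ]
  [ 0   0  0   1 ]
  [ 0   0  3  -2 ]
Swap R2 and R3.
  [ 1  -2  0   2 ]
  [ 0   0  3  -2 ]
  [ 0   0  0   1 ]
Multiply R2 by 1/3.
  [ 1  -2  0     2 ]
  [ 0   0  1  -2/3 ]
  [ 0   0  0     1 ]
Add 2/3 times R3 to R2.
  [ 1  -2  0  2 ]
  [ 0   0  1  0 ]
  [ 0   0  0  1 ]
Subtract 2 times R3 from R1.
  [ 1  -2  0  0 ]
  [ 0   0  1  0 ]
  [ 0   0  0  1 ]
Pivot columns are the columns containing a leading 1.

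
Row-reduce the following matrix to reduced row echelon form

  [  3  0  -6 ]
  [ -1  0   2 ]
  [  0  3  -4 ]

Multiply R1 by 1/3.
  [  1  0  -2 ]
  [ -1  0   2 ]
  [  0  3  -4 ]
Add R1 to R2.
  [ 1  0  -2 ]
  [ 0  0   0 ]
  [ 0  3  -4 ]
Swap R2 and R3.
  [ 1  0  -2 ]
  [ 0  3  -4 ]
  [ 0  0   0 ]
Multiply R2 by 1/3.
  [ 1  0    -2 ]
  [ 0  1  -4/3 ]
  [ 0  0     0 ]

[[1, 0, -2], [0, 1, -4/3], [0, 0, 0]]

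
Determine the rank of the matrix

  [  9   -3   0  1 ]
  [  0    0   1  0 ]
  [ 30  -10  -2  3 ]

r1 -> 1/9·r1
  [  1  -1/3   0  1/9 ]
  [  0     0   1    0 ]
  [ 30   -10  -2    3 ]
r3 -> r3 − 30·r1
  [ 1  -1/3   0   1/9 ]
  [ 0     0   1     0 ]
  [ 0     0  -2  -1/3 ]
r3 -> r3 + 2·r2
  [ 1  -1/3  0   1/9 ]
  [ 0     0  1     0 ]
  [ 0     0  0  -1/3 ]
r3 -> -3·r3
  [ 1  -1/3  0  1/9 ]
  [ 0     0  1    0 ]
  [ 0     0  0    1 ]
r1 -> r1 − 1/9·r3
  [ 1  -1/3  0  0 ]
  [ 0     0  1  0 ]
  [ 0     0  0  1 ]
The reduced form has 3 nonzero rows.

rank = 3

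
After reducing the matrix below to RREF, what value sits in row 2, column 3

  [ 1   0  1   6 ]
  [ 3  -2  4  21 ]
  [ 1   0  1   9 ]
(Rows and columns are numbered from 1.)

Subtract 3 times r1 from r2.
Subtract r1 from r3.
Multiply r2 by -1/2.
Multiply r3 by 1/3.
Add 3/2 times r3 to r2.
Subtract 6 times r3 from r1.

-1/2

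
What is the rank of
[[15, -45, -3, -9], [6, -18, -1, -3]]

rank = 2

r1 -> 1/15·r1
  [ 1   -3  -1/5  -3/5 ]
  [ 6  -18    -1    -3 ]
r2 -> r2 − 6·r1
  [ 1  -3  -1/5  -3/5 ]
  [ 0   0   1/5   3/5 ]
r2 -> 5·r2
  [ 1  -3  -1/5  -3/5 ]
  [ 0   0     1     3 ]
r1 -> r1 + 1/5·r2
  [ 1  -3  0  0 ]
  [ 0   0  1  3 ]
The reduced form has 2 nonzero rows.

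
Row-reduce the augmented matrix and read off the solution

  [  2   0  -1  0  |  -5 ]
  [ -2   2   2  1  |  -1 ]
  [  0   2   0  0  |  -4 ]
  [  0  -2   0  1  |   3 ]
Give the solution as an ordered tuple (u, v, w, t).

r1 -> 1/2·r1
  [  1   0  -1/2  0  |  -5/2 ]
  [ -2   2     2  1  |    -1 ]
  [  0   2     0  0  |    -4 ]
  [  0  -2     0  1  |     3 ]
r2 -> r2 + 2·r1
  [ 1   0  -1/2  0  |  -5/2 ]
  [ 0   2     1  1  |    -6 ]
  [ 0   2     0  0  |    -4 ]
  [ 0  -2     0  1  |     3 ]
r2 -> 1/2·r2
  [ 1   0  -1/2    0  |  -5/2 ]
  [ 0   1   1/2  1/2  |    -3 ]
  [ 0   2     0    0  |    -4 ]
  [ 0  -2     0    1  |     3 ]
r3 -> r3 − 2·r2
  [ 1   0  -1/2    0  |  -5/2 ]
  [ 0   1   1/2  1/2  |    -3 ]
  [ 0   0    -1   -1  |     2 ]
  [ 0  -2     0    1  |     3 ]
r4 -> r4 + 2·r2
  [ 1  0  -1/2    0  |  -5/2 ]
  [ 0  1   1/2  1/2  |    -3 ]
  [ 0  0    -1   -1  |     2 ]
  [ 0  0     1    2  |    -3 ]
r3 -> -1·r3
  [ 1  0  -1/2    0  |  -5/2 ]
  [ 0  1   1/2  1/2  |    -3 ]
  [ 0  0     1    1  |    -2 ]
  [ 0  0     1    2  |    -3 ]
r4 -> r4 − r3
  [ 1  0  -1/2    0  |  -5/2 ]
  [ 0  1   1/2  1/2  |    -3 ]
  [ 0  0     1    1  |    -2 ]
  [ 0  0     0    1  |    -1 ]
r3 -> r3 − r4
  [ 1  0  -1/2    0  |  -5/2 ]
  [ 0  1   1/2  1/2  |    -3 ]
  [ 0  0     1    0  |    -1 ]
  [ 0  0     0    1  |    -1 ]
r2 -> r2 − 1/2·r4
  [ 1  0  -1/2  0  |  -5/2 ]
  [ 0  1   1/2  0  |  -5/2 ]
  [ 0  0     1  0  |    -1 ]
  [ 0  0     0  1  |    -1 ]
r2 -> r2 − 1/2·r3
  [ 1  0  -1/2  0  |  -5/2 ]
  [ 0  1     0  0  |    -2 ]
  [ 0  0     1  0  |    -1 ]
  [ 0  0     0  1  |    -1 ]
r1 -> r1 + 1/2·r3
  [ 1  0  0  0  |  -3 ]
  [ 0  1  0  0  |  -2 ]
  [ 0  0  1  0  |  -1 ]
  [ 0  0  0  1  |  -1 ]
Reading off the last column: u = -3, v = -2, w = -1, t = -1.

(-3, -2, -1, -1)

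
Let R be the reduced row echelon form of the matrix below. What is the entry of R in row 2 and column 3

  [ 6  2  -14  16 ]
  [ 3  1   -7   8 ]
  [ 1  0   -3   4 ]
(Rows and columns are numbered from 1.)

2

Multiply R1 by 1/6.
Subtract 3 times R1 from R2.
Subtract R1 from R3.
Swap R2 and R3.
Multiply R2 by -3.
Subtract 1/3 times R2 from R1.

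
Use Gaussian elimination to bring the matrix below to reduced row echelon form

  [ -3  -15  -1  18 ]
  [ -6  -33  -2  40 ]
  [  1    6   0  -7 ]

[[1, 0, 0, 1], [0, 1, 0, -4/3], [0, 0, 1, -1]]

Multiply r1 by -1/3.
Add 6 times r1 to r2.
Subtract r1 from r3.
Multiply r2 by -1/3.
Subtract r2 from r3.
Multiply r3 by -3.
Subtract 1/3 times r3 from r1.
Subtract 5 times r2 from r1.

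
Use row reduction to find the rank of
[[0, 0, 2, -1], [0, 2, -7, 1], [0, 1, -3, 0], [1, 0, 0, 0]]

rank = 4

r1 <=> r4
  [ 1  0   0   0 ]
  [ 0  2  -7   1 ]
  [ 0  1  -3   0 ]
  [ 0  0   2  -1 ]
r2 ← 1/2·r2
  [ 1  0     0    0 ]
  [ 0  1  -7/2  1/2 ]
  [ 0  1    -3    0 ]
  [ 0  0     2   -1 ]
r3 ← r3 − r2
  [ 1  0     0     0 ]
  [ 0  1  -7/2   1/2 ]
  [ 0  0   1/2  -1/2 ]
  [ 0  0     2    -1 ]
r3 ← 2·r3
  [ 1  0     0    0 ]
  [ 0  1  -7/2  1/2 ]
  [ 0  0     1   -1 ]
  [ 0  0     2   -1 ]
r4 ← r4 − 2·r3
  [ 1  0     0    0 ]
  [ 0  1  -7/2  1/2 ]
  [ 0  0     1   -1 ]
  [ 0  0     0    1 ]
r3 ← r3 + r4
  [ 1  0     0    0 ]
  [ 0  1  -7/2  1/2 ]
  [ 0  0     1    0 ]
  [ 0  0     0    1 ]
r2 ← r2 − 1/2·r4
  [ 1  0     0  0 ]
  [ 0  1  -7/2  0 ]
  [ 0  0     1  0 ]
  [ 0  0     0  1 ]
r2 ← r2 + 7/2·r3
  [ 1  0  0  0 ]
  [ 0  1  0  0 ]
  [ 0  0  1  0 ]
  [ 0  0  0  1 ]
The reduced form has 4 nonzero rows.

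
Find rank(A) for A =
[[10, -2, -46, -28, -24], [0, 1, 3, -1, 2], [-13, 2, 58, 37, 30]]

rank = 2

R1 ← 1/10·R1
  [   1  -1/5  -23/5  -14/5  -12/5 ]
  [   0     1      3     -1      2 ]
  [ -13     2     58     37     30 ]
R3 ← R3 + 13·R1
  [ 1  -1/5  -23/5  -14/5  -12/5 ]
  [ 0     1      3     -1      2 ]
  [ 0  -3/5   -9/5    3/5   -6/5 ]
R3 ← R3 + 3/5·R2
  [ 1  -1/5  -23/5  -14/5  -12/5 ]
  [ 0     1      3     -1      2 ]
  [ 0     0      0      0      0 ]
R1 ← R1 + 1/5·R2
  [ 1  0  -4  -3  -2 ]
  [ 0  1   3  -1   2 ]
  [ 0  0   0   0   0 ]
The reduced form has 2 nonzero rows.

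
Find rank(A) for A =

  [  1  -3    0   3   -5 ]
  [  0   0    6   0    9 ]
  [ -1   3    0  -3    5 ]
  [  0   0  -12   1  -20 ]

rank = 3

R3 -> R3 + R1
  [ 1  -3    0  3   -5 ]
  [ 0   0    6  0    9 ]
  [ 0   0    0  0    0 ]
  [ 0   0  -12  1  -20 ]
R2 -> 1/6·R2
  [ 1  -3    0  3   -5 ]
  [ 0   0    1  0  3/2 ]
  [ 0   0    0  0    0 ]
  [ 0   0  -12  1  -20 ]
R4 -> R4 + 12·R2
  [ 1  -3  0  3   -5 ]
  [ 0   0  1  0  3/2 ]
  [ 0   0  0  0    0 ]
  [ 0   0  0  1   -2 ]
R3 ↔ R4
  [ 1  -3  0  3   -5 ]
  [ 0   0  1  0  3/2 ]
  [ 0   0  0  1   -2 ]
  [ 0   0  0  0    0 ]
R1 -> R1 − 3·R3
  [ 1  -3  0  0    1 ]
  [ 0   0  1  0  3/2 ]
  [ 0   0  0  1   -2 ]
  [ 0   0  0  0    0 ]
The reduced form has 3 nonzero rows.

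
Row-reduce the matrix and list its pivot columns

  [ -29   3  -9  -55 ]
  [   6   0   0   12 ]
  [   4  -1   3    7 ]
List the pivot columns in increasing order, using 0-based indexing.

R1 -> -1/29·R1
  [ 1  -3/29  9/29  55/29 ]
  [ 6      0     0     12 ]
  [ 4     -1     3      7 ]
R2 -> R2 − 6·R1
  [ 1  -3/29    9/29  55/29 ]
  [ 0  18/29  -54/29  18/29 ]
  [ 4     -1       3      7 ]
R3 -> R3 − 4·R1
  [ 1   -3/29    9/29   55/29 ]
  [ 0   18/29  -54/29   18/29 ]
  [ 0  -17/29   51/29  -17/29 ]
R2 -> 29/18·R2
  [ 1   -3/29   9/29   55/29 ]
  [ 0       1     -3       1 ]
  [ 0  -17/29  51/29  -17/29 ]
R3 -> R3 + 17/29·R2
  [ 1  -3/29  9/29  55/29 ]
  [ 0      1    -3      1 ]
  [ 0      0     0      0 ]
R1 -> R1 + 3/29·R2
  [ 1  0   0  2 ]
  [ 0  1  -3  1 ]
  [ 0  0   0  0 ]
Pivot columns are the columns containing a leading 1.

0, 1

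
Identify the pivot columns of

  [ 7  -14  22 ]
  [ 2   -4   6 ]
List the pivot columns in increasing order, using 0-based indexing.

0, 2

Multiply r1 by 1/7.
  [ 1  -2  22/7 ]
  [ 2  -4     6 ]
Subtract 2 times r1 from r2.
  [ 1  -2  22/7 ]
  [ 0   0  -2/7 ]
Multiply r2 by -7/2.
  [ 1  -2  22/7 ]
  [ 0   0     1 ]
Subtract 22/7 times r2 from r1.
  [ 1  -2  0 ]
  [ 0   0  1 ]
Pivot columns are the columns containing a leading 1.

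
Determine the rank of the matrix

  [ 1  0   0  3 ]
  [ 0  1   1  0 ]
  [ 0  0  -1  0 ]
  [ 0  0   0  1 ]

r3 ← -1·r3
  [ 1  0  0  3 ]
  [ 0  1  1  0 ]
  [ 0  0  1  0 ]
  [ 0  0  0  1 ]
r1 ← r1 − 3·r4
  [ 1  0  0  0 ]
  [ 0  1  1  0 ]
  [ 0  0  1  0 ]
  [ 0  0  0  1 ]
r2 ← r2 − r3
  [ 1  0  0  0 ]
  [ 0  1  0  0 ]
  [ 0  0  1  0 ]
  [ 0  0  0  1 ]
The reduced form has 4 nonzero rows.

rank = 4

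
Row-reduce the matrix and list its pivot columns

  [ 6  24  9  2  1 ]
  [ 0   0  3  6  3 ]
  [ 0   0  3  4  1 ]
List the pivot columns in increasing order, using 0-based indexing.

ρ1 → 1/6·ρ1
  [ 1  4  3/2  1/3  1/6 ]
  [ 0  0    3    6    3 ]
  [ 0  0    3    4    1 ]
ρ2 → 1/3·ρ2
  [ 1  4  3/2  1/3  1/6 ]
  [ 0  0    1    2    1 ]
  [ 0  0    3    4    1 ]
ρ3 → ρ3 − 3·ρ2
  [ 1  4  3/2  1/3  1/6 ]
  [ 0  0    1    2    1 ]
  [ 0  0    0   -2   -2 ]
ρ3 → -1/2·ρ3
  [ 1  4  3/2  1/3  1/6 ]
  [ 0  0    1    2    1 ]
  [ 0  0    0    1    1 ]
ρ2 → ρ2 − 2·ρ3
  [ 1  4  3/2  1/3  1/6 ]
  [ 0  0    1    0   -1 ]
  [ 0  0    0    1    1 ]
ρ1 → ρ1 − 1/3·ρ3
  [ 1  4  3/2  0  -1/6 ]
  [ 0  0    1  0    -1 ]
  [ 0  0    0  1     1 ]
ρ1 → ρ1 − 3/2·ρ2
  [ 1  4  0  0  4/3 ]
  [ 0  0  1  0   -1 ]
  [ 0  0  0  1    1 ]
Pivot columns are the columns containing a leading 1.

0, 2, 3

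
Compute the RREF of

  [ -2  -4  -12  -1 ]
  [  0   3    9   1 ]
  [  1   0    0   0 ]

R1 -> -1/2·R1
  [ 1  2  6  1/2 ]
  [ 0  3  9    1 ]
  [ 1  0  0    0 ]
R3 -> R3 − R1
  [ 1   2   6   1/2 ]
  [ 0   3   9     1 ]
  [ 0  -2  -6  -1/2 ]
R2 -> 1/3·R2
  [ 1   2   6   1/2 ]
  [ 0   1   3   1/3 ]
  [ 0  -2  -6  -1/2 ]
R3 -> R3 + 2·R2
  [ 1  2  6  1/2 ]
  [ 0  1  3  1/3 ]
  [ 0  0  0  1/6 ]
R3 -> 6·R3
  [ 1  2  6  1/2 ]
  [ 0  1  3  1/3 ]
  [ 0  0  0    1 ]
R2 -> R2 − 1/3·R3
  [ 1  2  6  1/2 ]
  [ 0  1  3    0 ]
  [ 0  0  0    1 ]
R1 -> R1 − 1/2·R3
  [ 1  2  6  0 ]
  [ 0  1  3  0 ]
  [ 0  0  0  1 ]
R1 -> R1 − 2·R2
  [ 1  0  0  0 ]
  [ 0  1  3  0 ]
  [ 0  0  0  1 ]

[[1, 0, 0, 0], [0, 1, 3, 0], [0, 0, 0, 1]]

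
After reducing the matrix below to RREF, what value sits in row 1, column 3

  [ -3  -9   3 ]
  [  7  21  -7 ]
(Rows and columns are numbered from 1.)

-1

ρ1 ← -1/3·ρ1
  [ 1   3  -1 ]
  [ 7  21  -7 ]
ρ2 ← ρ2 − 7·ρ1
  [ 1  3  -1 ]
  [ 0  0   0 ]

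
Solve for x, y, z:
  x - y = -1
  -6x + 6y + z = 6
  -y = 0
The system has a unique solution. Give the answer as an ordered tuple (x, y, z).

Form the augmented matrix and row-reduce:
  [  1  -1  0  |  -1 ]
  [ -6   6  1  |   6 ]
  [  0  -1  0  |   0 ]
R2 ← R2 + 6·R1
  [ 1  -1  0  |  -1 ]
  [ 0   0  1  |   0 ]
  [ 0  -1  0  |   0 ]
R2 ↔ R3
  [ 1  -1  0  |  -1 ]
  [ 0  -1  0  |   0 ]
  [ 0   0  1  |   0 ]
R2 ← -1·R2
  [ 1  -1  0  |  -1 ]
  [ 0   1  0  |   0 ]
  [ 0   0  1  |   0 ]
R1 ← R1 + R2
  [ 1  0  0  |  -1 ]
  [ 0  1  0  |   0 ]
  [ 0  0  1  |   0 ]
Reading off the last column: x = -1, y = 0, z = 0.

(-1, 0, 0)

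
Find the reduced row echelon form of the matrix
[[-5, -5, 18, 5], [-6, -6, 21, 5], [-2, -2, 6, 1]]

[[1, 1, 0, 0], [0, 0, 1, 0], [0, 0, 0, 1]]

Multiply r1 by -1/5.
  [  1   1  -18/5  -1 ]
  [ -6  -6     21   5 ]
  [ -2  -2      6   1 ]
Add 6 times r1 to r2.
  [  1   1  -18/5  -1 ]
  [  0   0   -3/5  -1 ]
  [ -2  -2      6   1 ]
Add 2 times r1 to r3.
  [ 1  1  -18/5  -1 ]
  [ 0  0   -3/5  -1 ]
  [ 0  0   -6/5  -1 ]
Multiply r2 by -5/3.
  [ 1  1  -18/5   -1 ]
  [ 0  0      1  5/3 ]
  [ 0  0   -6/5   -1 ]
Add 6/5 times r2 to r3.
  [ 1  1  -18/5   -1 ]
  [ 0  0      1  5/3 ]
  [ 0  0      0    1 ]
Subtract 5/3 times r3 from r2.
  [ 1  1  -18/5  -1 ]
  [ 0  0      1   0 ]
  [ 0  0      0   1 ]
Add r3 to r1.
  [ 1  1  -18/5  0 ]
  [ 0  0      1  0 ]
  [ 0  0      0  1 ]
Add 18/5 times r2 to r1.
  [ 1  1  0  0 ]
  [ 0  0  1  0 ]
  [ 0  0  0  1 ]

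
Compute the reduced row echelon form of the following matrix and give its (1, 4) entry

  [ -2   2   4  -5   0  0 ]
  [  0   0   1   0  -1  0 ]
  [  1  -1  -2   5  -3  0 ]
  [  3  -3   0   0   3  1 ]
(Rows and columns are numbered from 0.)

ρ1 -> -1/2·ρ1
ρ3 -> ρ3 − ρ1
ρ4 -> ρ4 − 3·ρ1
ρ4 -> ρ4 − 6·ρ2
ρ3 -> 2/5·ρ3
ρ4 -> ρ4 + 15/2·ρ3
ρ1 -> ρ1 − 5/2·ρ3
ρ1 -> ρ1 + 2·ρ2

-1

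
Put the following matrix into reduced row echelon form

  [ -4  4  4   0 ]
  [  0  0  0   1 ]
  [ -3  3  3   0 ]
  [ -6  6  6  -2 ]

ρ1 ← -1/4·ρ1
  [  1  -1  -1   0 ]
  [  0   0   0   1 ]
  [ -3   3   3   0 ]
  [ -6   6   6  -2 ]
ρ3 ← ρ3 + 3·ρ1
  [  1  -1  -1   0 ]
  [  0   0   0   1 ]
  [  0   0   0   0 ]
  [ -6   6   6  -2 ]
ρ4 ← ρ4 + 6·ρ1
  [ 1  -1  -1   0 ]
  [ 0   0   0   1 ]
  [ 0   0   0   0 ]
  [ 0   0   0  -2 ]
ρ4 ← ρ4 + 2·ρ2
  [ 1  -1  -1  0 ]
  [ 0   0   0  1 ]
  [ 0   0   0  0 ]
  [ 0   0   0  0 ]

[[1, -1, -1, 0], [0, 0, 0, 1], [0, 0, 0, 0], [0, 0, 0, 0]]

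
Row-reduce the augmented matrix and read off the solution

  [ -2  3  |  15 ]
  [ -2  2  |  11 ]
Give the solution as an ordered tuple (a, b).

(-3/2, 4)

ρ1 := -1/2·ρ1
  [  1  -3/2  |  -15/2 ]
  [ -2     2  |     11 ]
ρ2 := ρ2 + 2·ρ1
  [ 1  -3/2  |  -15/2 ]
  [ 0    -1  |     -4 ]
ρ2 := -1·ρ2
  [ 1  -3/2  |  -15/2 ]
  [ 0     1  |      4 ]
ρ1 := ρ1 + 3/2·ρ2
  [ 1  0  |  -3/2 ]
  [ 0  1  |     4 ]
Reading off the last column: a = -3/2, b = 4.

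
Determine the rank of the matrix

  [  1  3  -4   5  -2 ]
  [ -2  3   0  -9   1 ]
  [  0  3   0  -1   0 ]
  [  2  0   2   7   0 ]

Add 2 times ρ1 to ρ2.
Subtract 2 times ρ1 from ρ4.
Multiply ρ2 by 1/9.
Subtract 3 times ρ2 from ρ3.
Add 6 times ρ2 to ρ4.
Multiply ρ3 by 3/8.
Subtract 14/3 times ρ3 from ρ4.
Multiply ρ4 by 4.
Subtract 3/8 times ρ4 from ρ3.
Add 1/3 times ρ4 to ρ2.
Add 2 times ρ4 to ρ1.
Add 8/9 times ρ3 to ρ2.
Add 4 times ρ3 to ρ1.
Subtract 3 times ρ2 from ρ1.
The reduced form has 4 nonzero rows.

rank = 4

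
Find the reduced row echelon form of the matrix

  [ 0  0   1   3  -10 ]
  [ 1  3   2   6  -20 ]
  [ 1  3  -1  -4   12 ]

[[1, 3, 0, 0, 0], [0, 0, 1, 0, -4], [0, 0, 0, 1, -2]]

ρ1 ↔ ρ2
  [ 1  3   2   6  -20 ]
  [ 0  0   1   3  -10 ]
  [ 1  3  -1  -4   12 ]
ρ3 → ρ3 − ρ1
  [ 1  3   2    6  -20 ]
  [ 0  0   1    3  -10 ]
  [ 0  0  -3  -10   32 ]
ρ3 → ρ3 + 3·ρ2
  [ 1  3  2   6  -20 ]
  [ 0  0  1   3  -10 ]
  [ 0  0  0  -1    2 ]
ρ3 → -1·ρ3
  [ 1  3  2  6  -20 ]
  [ 0  0  1  3  -10 ]
  [ 0  0  0  1   -2 ]
ρ2 → ρ2 − 3·ρ3
  [ 1  3  2  6  -20 ]
  [ 0  0  1  0   -4 ]
  [ 0  0  0  1   -2 ]
ρ1 → ρ1 − 6·ρ3
  [ 1  3  2  0  -8 ]
  [ 0  0  1  0  -4 ]
  [ 0  0  0  1  -2 ]
ρ1 → ρ1 − 2·ρ2
  [ 1  3  0  0   0 ]
  [ 0  0  1  0  -4 ]
  [ 0  0  0  1  -2 ]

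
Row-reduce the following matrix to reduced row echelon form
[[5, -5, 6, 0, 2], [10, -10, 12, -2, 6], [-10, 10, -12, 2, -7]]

[[1, -1, 6/5, 0, 0], [0, 0, 0, 1, 0], [0, 0, 0, 0, 1]]

ρ1 -> 1/5·ρ1
  [   1   -1  6/5   0  2/5 ]
  [  10  -10   12  -2    6 ]
  [ -10   10  -12   2   -7 ]
ρ2 -> ρ2 − 10·ρ1
  [   1  -1  6/5   0  2/5 ]
  [   0   0    0  -2    2 ]
  [ -10  10  -12   2   -7 ]
ρ3 -> ρ3 + 10·ρ1
  [ 1  -1  6/5   0  2/5 ]
  [ 0   0    0  -2    2 ]
  [ 0   0    0   2   -3 ]
ρ2 -> -1/2·ρ2
  [ 1  -1  6/5  0  2/5 ]
  [ 0   0    0  1   -1 ]
  [ 0   0    0  2   -3 ]
ρ3 -> ρ3 − 2·ρ2
  [ 1  -1  6/5  0  2/5 ]
  [ 0   0    0  1   -1 ]
  [ 0   0    0  0   -1 ]
ρ3 -> -1·ρ3
  [ 1  -1  6/5  0  2/5 ]
  [ 0   0    0  1   -1 ]
  [ 0   0    0  0    1 ]
ρ2 -> ρ2 + ρ3
  [ 1  -1  6/5  0  2/5 ]
  [ 0   0    0  1    0 ]
  [ 0   0    0  0    1 ]
ρ1 -> ρ1 − 2/5·ρ3
  [ 1  -1  6/5  0  0 ]
  [ 0   0    0  1  0 ]
  [ 0   0    0  0  1 ]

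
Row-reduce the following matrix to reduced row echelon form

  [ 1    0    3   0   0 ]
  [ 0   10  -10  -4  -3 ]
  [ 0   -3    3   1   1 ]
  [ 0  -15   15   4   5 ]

r2 -> 1/10·r2
  [ 1    0   3     0      0 ]
  [ 0    1  -1  -2/5  -3/10 ]
  [ 0   -3   3     1      1 ]
  [ 0  -15  15     4      5 ]
r3 -> r3 + 3·r2
  [ 1    0   3     0      0 ]
  [ 0    1  -1  -2/5  -3/10 ]
  [ 0    0   0  -1/5   1/10 ]
  [ 0  -15  15     4      5 ]
r4 -> r4 + 15·r2
  [ 1  0   3     0      0 ]
  [ 0  1  -1  -2/5  -3/10 ]
  [ 0  0   0  -1/5   1/10 ]
  [ 0  0   0    -2    1/2 ]
r3 -> -5·r3
  [ 1  0   3     0      0 ]
  [ 0  1  -1  -2/5  -3/10 ]
  [ 0  0   0     1   -1/2 ]
  [ 0  0   0    -2    1/2 ]
r4 -> r4 + 2·r3
  [ 1  0   3     0      0 ]
  [ 0  1  -1  -2/5  -3/10 ]
  [ 0  0   0     1   -1/2 ]
  [ 0  0   0     0   -1/2 ]
r4 -> -2·r4
  [ 1  0   3     0      0 ]
  [ 0  1  -1  -2/5  -3/10 ]
  [ 0  0   0     1   -1/2 ]
  [ 0  0   0     0      1 ]
r3 -> r3 + 1/2·r4
  [ 1  0   3     0      0 ]
  [ 0  1  -1  -2/5  -3/10 ]
  [ 0  0   0     1      0 ]
  [ 0  0   0     0      1 ]
r2 -> r2 + 3/10·r4
  [ 1  0   3     0  0 ]
  [ 0  1  -1  -2/5  0 ]
  [ 0  0   0     1  0 ]
  [ 0  0   0     0  1 ]
r2 -> r2 + 2/5·r3
  [ 1  0   3  0  0 ]
  [ 0  1  -1  0  0 ]
  [ 0  0   0  1  0 ]
  [ 0  0   0  0  1 ]

[[1, 0, 3, 0, 0], [0, 1, -1, 0, 0], [0, 0, 0, 1, 0], [0, 0, 0, 0, 1]]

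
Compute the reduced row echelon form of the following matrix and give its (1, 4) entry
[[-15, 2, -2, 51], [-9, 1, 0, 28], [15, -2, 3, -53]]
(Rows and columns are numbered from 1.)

Multiply ρ1 by -1/15.
  [  1  -2/15  2/15  -17/5 ]
  [ -9      1     0     28 ]
  [ 15     -2     3    -53 ]
Add 9 times ρ1 to ρ2.
  [  1  -2/15  2/15  -17/5 ]
  [  0   -1/5   6/5  -13/5 ]
  [ 15     -2     3    -53 ]
Subtract 15 times ρ1 from ρ3.
  [ 1  -2/15  2/15  -17/5 ]
  [ 0   -1/5   6/5  -13/5 ]
  [ 0      0     1     -2 ]
Multiply ρ2 by -5.
  [ 1  -2/15  2/15  -17/5 ]
  [ 0      1    -6     13 ]
  [ 0      0     1     -2 ]
Add 6 times ρ3 to ρ2.
  [ 1  -2/15  2/15  -17/5 ]
  [ 0      1     0      1 ]
  [ 0      0     1     -2 ]
Subtract 2/15 times ρ3 from ρ1.
  [ 1  -2/15  0  -47/15 ]
  [ 0      1  0       1 ]
  [ 0      0  1      -2 ]
Add 2/15 times ρ2 to ρ1.
  [ 1  0  0  -3 ]
  [ 0  1  0   1 ]
  [ 0  0  1  -2 ]

-3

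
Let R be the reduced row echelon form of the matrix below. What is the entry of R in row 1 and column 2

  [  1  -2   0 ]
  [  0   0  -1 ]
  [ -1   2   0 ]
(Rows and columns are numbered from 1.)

-2

Add R1 to R3.
Multiply R2 by -1.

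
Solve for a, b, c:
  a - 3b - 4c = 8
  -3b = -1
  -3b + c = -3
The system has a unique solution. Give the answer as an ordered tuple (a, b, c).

Form the augmented matrix and row-reduce:
  [ 1  -3  -4  |   8 ]
  [ 0  -3   0  |  -1 ]
  [ 0  -3   1  |  -3 ]
Multiply R2 by -1/3.
  [ 1  -3  -4  |    8 ]
  [ 0   1   0  |  1/3 ]
  [ 0  -3   1  |   -3 ]
Add 3 times R2 to R3.
  [ 1  -3  -4  |    8 ]
  [ 0   1   0  |  1/3 ]
  [ 0   0   1  |   -2 ]
Add 4 times R3 to R1.
  [ 1  -3  0  |    0 ]
  [ 0   1  0  |  1/3 ]
  [ 0   0  1  |   -2 ]
Add 3 times R2 to R1.
  [ 1  0  0  |    1 ]
  [ 0  1  0  |  1/3 ]
  [ 0  0  1  |   -2 ]
Reading off the last column: a = 1, b = 1/3, c = -2.

(1, 1/3, -2)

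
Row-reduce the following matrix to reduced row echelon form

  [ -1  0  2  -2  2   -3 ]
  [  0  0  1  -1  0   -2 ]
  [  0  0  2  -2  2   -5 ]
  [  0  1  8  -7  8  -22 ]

R1 ← -1·R1
  [ 1  0  -2   2  -2    3 ]
  [ 0  0   1  -1   0   -2 ]
  [ 0  0   2  -2   2   -5 ]
  [ 0  1   8  -7   8  -22 ]
R2 <=> R4
  [ 1  0  -2   2  -2    3 ]
  [ 0  1   8  -7   8  -22 ]
  [ 0  0   2  -2   2   -5 ]
  [ 0  0   1  -1   0   -2 ]
R3 ← 1/2·R3
  [ 1  0  -2   2  -2     3 ]
  [ 0  1   8  -7   8   -22 ]
  [ 0  0   1  -1   1  -5/2 ]
  [ 0  0   1  -1   0    -2 ]
R4 ← R4 − R3
  [ 1  0  -2   2  -2     3 ]
  [ 0  1   8  -7   8   -22 ]
  [ 0  0   1  -1   1  -5/2 ]
  [ 0  0   0   0  -1   1/2 ]
R4 ← -1·R4
  [ 1  0  -2   2  -2     3 ]
  [ 0  1   8  -7   8   -22 ]
  [ 0  0   1  -1   1  -5/2 ]
  [ 0  0   0   0   1  -1/2 ]
R3 ← R3 − R4
  [ 1  0  -2   2  -2     3 ]
  [ 0  1   8  -7   8   -22 ]
  [ 0  0   1  -1   0    -2 ]
  [ 0  0   0   0   1  -1/2 ]
R2 ← R2 − 8·R4
  [ 1  0  -2   2  -2     3 ]
  [ 0  1   8  -7   0   -18 ]
  [ 0  0   1  -1   0    -2 ]
  [ 0  0   0   0   1  -1/2 ]
R1 ← R1 + 2·R4
  [ 1  0  -2   2  0     2 ]
  [ 0  1   8  -7  0   -18 ]
  [ 0  0   1  -1  0    -2 ]
  [ 0  0   0   0  1  -1/2 ]
R2 ← R2 − 8·R3
  [ 1  0  -2   2  0     2 ]
  [ 0  1   0   1  0    -2 ]
  [ 0  0   1  -1  0    -2 ]
  [ 0  0   0   0  1  -1/2 ]
R1 ← R1 + 2·R3
  [ 1  0  0   0  0    -2 ]
  [ 0  1  0   1  0    -2 ]
  [ 0  0  1  -1  0    -2 ]
  [ 0  0  0   0  1  -1/2 ]

[[1, 0, 0, 0, 0, -2], [0, 1, 0, 1, 0, -2], [0, 0, 1, -1, 0, -2], [0, 0, 0, 0, 1, -1/2]]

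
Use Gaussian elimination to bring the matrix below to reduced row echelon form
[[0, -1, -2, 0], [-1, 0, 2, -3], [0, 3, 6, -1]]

[[1, 0, -2, 0], [0, 1, 2, 0], [0, 0, 0, 1]]

R1 ↔ R2
  [ -1   0   2  -3 ]
  [  0  -1  -2   0 ]
  [  0   3   6  -1 ]
R1 -> -1·R1
  [ 1   0  -2   3 ]
  [ 0  -1  -2   0 ]
  [ 0   3   6  -1 ]
R2 -> -1·R2
  [ 1  0  -2   3 ]
  [ 0  1   2   0 ]
  [ 0  3   6  -1 ]
R3 -> R3 − 3·R2
  [ 1  0  -2   3 ]
  [ 0  1   2   0 ]
  [ 0  0   0  -1 ]
R3 -> -1·R3
  [ 1  0  -2  3 ]
  [ 0  1   2  0 ]
  [ 0  0   0  1 ]
R1 -> R1 − 3·R3
  [ 1  0  -2  0 ]
  [ 0  1   2  0 ]
  [ 0  0   0  1 ]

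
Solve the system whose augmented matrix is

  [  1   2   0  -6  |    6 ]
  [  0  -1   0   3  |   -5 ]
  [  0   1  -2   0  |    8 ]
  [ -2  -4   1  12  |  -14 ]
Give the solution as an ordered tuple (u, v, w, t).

R4 := R4 + 2·R1
R2 := -1·R2
R3 := R3 − R2
R3 := -1/2·R3
R4 := R4 − R3
R4 := 2/3·R4
R3 := R3 + 3/2·R4
R2 := R2 + 3·R4
R1 := R1 + 6·R4
R1 := R1 − 2·R2
Reading off the last column: u = -4, v = 4, w = -2, t = -1/3.

(-4, 4, -2, -1/3)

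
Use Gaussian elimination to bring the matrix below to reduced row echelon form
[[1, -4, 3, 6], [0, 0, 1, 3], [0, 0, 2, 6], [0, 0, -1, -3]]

Subtract 2 times R2 from R3.
Add R2 to R4.
Subtract 3 times R2 from R1.

[[1, -4, 0, -3], [0, 0, 1, 3], [0, 0, 0, 0], [0, 0, 0, 0]]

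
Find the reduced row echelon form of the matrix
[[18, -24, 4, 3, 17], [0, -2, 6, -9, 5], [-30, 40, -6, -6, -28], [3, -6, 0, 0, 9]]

[[1, 0, 0, 0, 1], [0, 1, 0, 0, -1], [0, 0, 1, 0, -4], [0, 0, 0, 1, -3]]

r1 → 1/18·r1
r3 → r3 + 30·r1
r4 → r4 − 3·r1
r2 → -1/2·r2
r4 → r4 + 2·r2
r3 → 3/2·r3
r4 → r4 + 20/3·r3
r4 → -2/3·r4
r3 → r3 + 3/2·r4
r2 → r2 − 9/2·r4
r1 → r1 − 1/6·r4
r2 → r2 + 3·r3
r1 → r1 − 2/9·r3
r1 → r1 + 4/3·r2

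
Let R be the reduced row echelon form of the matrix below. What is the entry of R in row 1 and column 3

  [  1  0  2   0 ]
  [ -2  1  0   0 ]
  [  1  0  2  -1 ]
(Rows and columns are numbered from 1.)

2

ρ2 -> ρ2 + 2·ρ1
  [ 1  0  2   0 ]
  [ 0  1  4   0 ]
  [ 1  0  2  -1 ]
ρ3 -> ρ3 − ρ1
  [ 1  0  2   0 ]
  [ 0  1  4   0 ]
  [ 0  0  0  -1 ]
ρ3 -> -1·ρ3
  [ 1  0  2  0 ]
  [ 0  1  4  0 ]
  [ 0  0  0  1 ]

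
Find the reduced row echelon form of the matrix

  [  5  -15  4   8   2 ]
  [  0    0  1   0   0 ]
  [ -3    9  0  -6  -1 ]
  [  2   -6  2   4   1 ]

ρ1 -> 1/5·ρ1
  [  1  -3  4/5  8/5  2/5 ]
  [  0   0    1    0    0 ]
  [ -3   9    0   -6   -1 ]
  [  2  -6    2    4    1 ]
ρ3 -> ρ3 + 3·ρ1
  [ 1  -3   4/5   8/5  2/5 ]
  [ 0   0     1     0    0 ]
  [ 0   0  12/5  -6/5  1/5 ]
  [ 2  -6     2     4    1 ]
ρ4 -> ρ4 − 2·ρ1
  [ 1  -3   4/5   8/5  2/5 ]
  [ 0   0     1     0    0 ]
  [ 0   0  12/5  -6/5  1/5 ]
  [ 0   0   2/5   4/5  1/5 ]
ρ3 -> ρ3 − 12/5·ρ2
  [ 1  -3  4/5   8/5  2/5 ]
  [ 0   0    1     0    0 ]
  [ 0   0    0  -6/5  1/5 ]
  [ 0   0  2/5   4/5  1/5 ]
ρ4 -> ρ4 − 2/5·ρ2
  [ 1  -3  4/5   8/5  2/5 ]
  [ 0   0    1     0    0 ]
  [ 0   0    0  -6/5  1/5 ]
  [ 0   0    0   4/5  1/5 ]
ρ3 -> -5/6·ρ3
  [ 1  -3  4/5  8/5   2/5 ]
  [ 0   0    1    0     0 ]
  [ 0   0    0    1  -1/6 ]
  [ 0   0    0  4/5   1/5 ]
ρ4 -> ρ4 − 4/5·ρ3
  [ 1  -3  4/5  8/5   2/5 ]
  [ 0   0    1    0     0 ]
  [ 0   0    0    1  -1/6 ]
  [ 0   0    0    0   1/3 ]
ρ4 -> 3·ρ4
  [ 1  -3  4/5  8/5   2/5 ]
  [ 0   0    1    0     0 ]
  [ 0   0    0    1  -1/6 ]
  [ 0   0    0    0     1 ]
ρ3 -> ρ3 + 1/6·ρ4
  [ 1  -3  4/5  8/5  2/5 ]
  [ 0   0    1    0    0 ]
  [ 0   0    0    1    0 ]
  [ 0   0    0    0    1 ]
ρ1 -> ρ1 − 2/5·ρ4
  [ 1  -3  4/5  8/5  0 ]
  [ 0   0    1    0  0 ]
  [ 0   0    0    1  0 ]
  [ 0   0    0    0  1 ]
ρ1 -> ρ1 − 8/5·ρ3
  [ 1  -3  4/5  0  0 ]
  [ 0   0    1  0  0 ]
  [ 0   0    0  1  0 ]
  [ 0   0    0  0  1 ]
ρ1 -> ρ1 − 4/5·ρ2
  [ 1  -3  0  0  0 ]
  [ 0   0  1  0  0 ]
  [ 0   0  0  1  0 ]
  [ 0   0  0  0  1 ]

[[1, -3, 0, 0, 0], [0, 0, 1, 0, 0], [0, 0, 0, 1, 0], [0, 0, 0, 0, 1]]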